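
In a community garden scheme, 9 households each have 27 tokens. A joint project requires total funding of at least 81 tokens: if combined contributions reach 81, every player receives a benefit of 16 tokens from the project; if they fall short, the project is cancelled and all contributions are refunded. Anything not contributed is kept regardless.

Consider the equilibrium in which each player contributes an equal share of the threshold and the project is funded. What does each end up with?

34 tokens

Equal share of the threshold: 81/9 = 9.
At this profile no one gains by cutting their contribution: any cut drops the total below 81, the project is cancelled, contributions are refunded, and the deviator ends with 27, which is less than 27 − 9 + 16 = 34. Contributing more than 9 just wastes the excess. So contributing exactly 9 is a best response.
Each player's payoff: 27 − 9 + 16 = 34.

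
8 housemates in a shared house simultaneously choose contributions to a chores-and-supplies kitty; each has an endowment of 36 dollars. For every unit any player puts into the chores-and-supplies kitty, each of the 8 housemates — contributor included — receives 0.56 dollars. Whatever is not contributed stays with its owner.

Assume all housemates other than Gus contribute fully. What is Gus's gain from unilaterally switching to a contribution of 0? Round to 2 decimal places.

Switching from a contribution of 36 to 0 lets Gus keep an extra 36 dollars, but lowers the chores-and-supplies kitty by 36, which costs Gus their own share of that drop: 0.56 × 36 = 20.16.
Net gain = 36 − 20.16 = 15.84. The private return per contributed unit (0.56) is below 1, so free-riding is indeed the best response regardless of what the others do.

15.84 dollars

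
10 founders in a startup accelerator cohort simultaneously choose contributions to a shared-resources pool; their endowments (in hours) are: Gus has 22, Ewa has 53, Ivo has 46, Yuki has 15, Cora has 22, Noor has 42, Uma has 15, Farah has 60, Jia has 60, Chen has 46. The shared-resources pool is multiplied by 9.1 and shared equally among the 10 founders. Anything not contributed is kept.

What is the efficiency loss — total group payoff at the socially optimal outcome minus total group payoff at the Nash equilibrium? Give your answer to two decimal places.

3086.10 hours

The private return per contributed unit is 9.1/10 = 0.9100 < 1 for every player regardless of endowment, so the Nash equilibrium is zero contribution and the group total is Σ E_j = 22 + 53 + 46 + 15 + 22 + 42 + 15 + 60 + 60 + 46 = 381.
Each contributed unit returns 9.100 to the group, so the social optimum is full contribution by everyone: group total = 9.100 × 381 = 3467.10.
Efficiency loss = (9.100 − 1) × 381 = 3086.10.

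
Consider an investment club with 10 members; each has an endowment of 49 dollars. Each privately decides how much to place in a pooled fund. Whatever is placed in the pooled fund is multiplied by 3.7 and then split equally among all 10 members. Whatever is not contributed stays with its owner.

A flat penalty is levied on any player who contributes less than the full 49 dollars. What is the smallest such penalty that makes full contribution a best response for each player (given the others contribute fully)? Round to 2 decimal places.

Given the others contribute fully, the best deviation is to contribute 0 (any partial contribution still incurs the fine and gives up units whose private return 0.3700 is below 1).
Deviating from 49 to 0 saves 49 dollars but forfeits the deviator's share of the drop in the pooled fund: 3.7/10 × 49 = 18.13.
So the deviation gain is 49 − 18.13 = 30.87, and the fine must be at least 30.87 dollars to wipe it out.

30.87 dollars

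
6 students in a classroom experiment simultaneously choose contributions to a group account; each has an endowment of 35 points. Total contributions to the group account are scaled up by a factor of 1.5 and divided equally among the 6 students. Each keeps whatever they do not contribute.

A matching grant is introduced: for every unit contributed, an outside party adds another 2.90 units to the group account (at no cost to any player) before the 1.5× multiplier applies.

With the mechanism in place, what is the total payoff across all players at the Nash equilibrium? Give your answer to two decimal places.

210.00 points

The effective private return is 1.5 × 3.90 / 6 = 0.9750, which is still under 1, so the mechanism doesn't change anyone's dominant strategy: zero contribution.
Everyone keeps their endowment and the group total is 6 × 35 = 210.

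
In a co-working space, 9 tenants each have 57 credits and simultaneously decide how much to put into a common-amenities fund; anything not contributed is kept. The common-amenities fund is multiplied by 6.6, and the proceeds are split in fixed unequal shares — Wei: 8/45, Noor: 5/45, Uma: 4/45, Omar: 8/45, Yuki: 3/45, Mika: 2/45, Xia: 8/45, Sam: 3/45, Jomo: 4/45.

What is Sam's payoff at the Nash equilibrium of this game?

132.24 credits

For player j, contributing a unit is worthwhile iff 6.6 × (j's share) ≥ 1, i.e. iff j's share is at least 0.1515.
Wei, Omar and Xia clear that bar, contributing 57 each; the remaining 6 contribute 0. Total contributed: 171.
Sam keeps 57 and receives 6.6 × 171 × 3/45 = 75.24 from the common-amenities fund, for a payoff of 132.24.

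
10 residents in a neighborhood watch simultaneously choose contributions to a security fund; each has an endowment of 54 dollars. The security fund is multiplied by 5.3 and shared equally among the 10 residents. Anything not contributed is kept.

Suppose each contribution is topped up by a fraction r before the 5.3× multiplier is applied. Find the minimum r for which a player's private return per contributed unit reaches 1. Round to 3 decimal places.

0.887

With matching at rate r, one contributed unit becomes (1 + r) in the security fund and returns 5.3 × (1 + r) / 10 to the contributor.
Setting this equal to 1: 1 + r = 10/5.3 = 1.8868.
So the minimum matching rate is r = 1.8868 − 1 = 0.887.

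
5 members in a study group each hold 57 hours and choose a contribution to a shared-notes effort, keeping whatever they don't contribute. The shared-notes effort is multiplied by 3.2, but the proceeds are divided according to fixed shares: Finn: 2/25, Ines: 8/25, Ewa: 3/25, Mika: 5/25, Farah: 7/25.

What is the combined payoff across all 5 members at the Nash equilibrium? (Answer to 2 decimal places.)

410.40 hours

Player j's private return per contributed unit is 3.2 × (j's share). Contributing is weakly dominant for j when that share is at least 1/3.2 = 0.3125, and contributing 0 is dominant otherwise.
The only share above 0.3125 is Ines's 8/25, contributing 57; the remaining 4 contribute 0. Total contributed: 57.
The shared-notes effort pays out 3.2 × 57 = 182.40 in total (split across the unequal shares, but the aggregate is all that matters for the group sum).
The 4 free-riders keep 57 each, adding 228. Group total = 228 + 182.40 = 410.40.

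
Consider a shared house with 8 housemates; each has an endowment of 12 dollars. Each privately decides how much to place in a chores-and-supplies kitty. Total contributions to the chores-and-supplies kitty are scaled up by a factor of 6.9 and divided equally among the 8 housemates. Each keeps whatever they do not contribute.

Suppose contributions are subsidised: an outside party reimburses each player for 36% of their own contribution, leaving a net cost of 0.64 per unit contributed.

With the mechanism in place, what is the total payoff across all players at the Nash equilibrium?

Under the mechanism each unit contributed yields (6.9/8) / 0.64 = 1.3477 back to its contributor per unit of net cost, which exceeds 1, making full contribution the dominant choice for everyone.
So the Nash equilibrium is full contribution by all 8; the group earns 8 × (12 × 0.36 + 6.9 × 12) = 696.96.

696.96 dollars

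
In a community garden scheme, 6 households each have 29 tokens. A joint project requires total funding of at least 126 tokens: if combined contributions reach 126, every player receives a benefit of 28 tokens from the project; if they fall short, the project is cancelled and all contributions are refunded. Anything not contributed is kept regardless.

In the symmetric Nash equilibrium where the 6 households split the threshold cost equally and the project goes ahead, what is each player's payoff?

36 tokens

Equal share of the threshold: 126/6 = 21.
At this profile no one gains by cutting their contribution: any cut drops the total below 126, the project is cancelled, contributions are refunded, and the deviator ends with 29, which is less than 29 − 21 + 28 = 36. Contributing more than 21 just wastes the excess. So contributing exactly 21 is a best response.
Each player's payoff: 29 − 21 + 28 = 36.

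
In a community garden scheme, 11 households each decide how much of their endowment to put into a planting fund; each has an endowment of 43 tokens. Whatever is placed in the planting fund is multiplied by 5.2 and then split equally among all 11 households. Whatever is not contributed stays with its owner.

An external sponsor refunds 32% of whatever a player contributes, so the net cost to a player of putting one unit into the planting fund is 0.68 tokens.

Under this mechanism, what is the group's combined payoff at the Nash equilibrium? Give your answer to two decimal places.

473.00 tokens

The effective private return is (5.2/11) / 0.68 = 0.6952, which is still under 1, so the mechanism doesn't change anyone's dominant strategy: zero contribution.
Everyone keeps their endowment and the group total is 11 × 43 = 473.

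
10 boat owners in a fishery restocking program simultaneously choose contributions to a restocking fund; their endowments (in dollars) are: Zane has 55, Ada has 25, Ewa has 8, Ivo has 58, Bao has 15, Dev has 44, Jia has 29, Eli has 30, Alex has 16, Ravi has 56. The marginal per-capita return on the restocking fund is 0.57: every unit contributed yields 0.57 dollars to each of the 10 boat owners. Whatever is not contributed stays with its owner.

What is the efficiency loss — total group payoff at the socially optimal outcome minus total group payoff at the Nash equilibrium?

The private return per contributed unit is 0.57 < 1 for everyone, so the Nash equilibrium is zero contribution and the group total is Σ E_j = 55 + 25 + 8 + 58 + 15 + 44 + 29 + 30 + 16 + 56 = 336.
Each contributed unit returns 5.700 to the group, so the social optimum is full contribution by everyone: group total = 5.700 × 336 = 1915.20.
Efficiency loss = (5.700 − 1) × 336 = 1579.20.

1579.20 dollars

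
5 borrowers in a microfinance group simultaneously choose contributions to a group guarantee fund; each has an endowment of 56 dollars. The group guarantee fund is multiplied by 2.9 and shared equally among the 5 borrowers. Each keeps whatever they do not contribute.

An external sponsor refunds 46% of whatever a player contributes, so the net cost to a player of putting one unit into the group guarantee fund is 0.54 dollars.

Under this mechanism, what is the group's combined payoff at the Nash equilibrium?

Under the mechanism each unit contributed yields (2.9/5) / 0.54 = 1.0741 back to its contributor per unit of net cost, which exceeds 1, making full contribution the dominant choice for everyone.
At the Nash equilibrium everyone contributes 56. Group total payoff = 5 × (56 × 0.46 + 2.9 × 56) = 940.80.

940.80 dollars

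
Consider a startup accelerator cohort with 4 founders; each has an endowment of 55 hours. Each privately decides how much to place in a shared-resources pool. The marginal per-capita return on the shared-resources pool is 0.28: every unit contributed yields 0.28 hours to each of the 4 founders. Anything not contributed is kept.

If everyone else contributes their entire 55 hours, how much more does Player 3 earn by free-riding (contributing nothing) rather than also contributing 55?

Switching from a contribution of 55 to 0 lets Player 3 keep an extra 55 hours, but lowers the shared-resources pool by 55, which costs Player 3 their own share of that drop: 0.28 × 55 = 15.40.
Net gain = 55 − 15.40 = 39.60. The private return per contributed unit (0.28) is below 1, so free-riding is indeed the best response regardless of what the others do.

39.60 hours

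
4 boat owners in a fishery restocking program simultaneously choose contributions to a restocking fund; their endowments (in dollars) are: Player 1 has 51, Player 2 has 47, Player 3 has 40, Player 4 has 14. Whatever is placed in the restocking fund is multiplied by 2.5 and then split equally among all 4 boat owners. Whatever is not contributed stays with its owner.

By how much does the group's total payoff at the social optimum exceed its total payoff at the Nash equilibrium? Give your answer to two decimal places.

228.00 dollars

The private return per contributed unit is 2.5/4 = 0.6250 < 1 for every player regardless of endowment, so the Nash equilibrium is zero contribution and the group total is Σ E_j = 51 + 47 + 40 + 14 = 152.
Each contributed unit returns 2.500 to the group, so the social optimum is full contribution by everyone: group total = 2.500 × 152 = 380.00.
Efficiency loss = (2.500 − 1) × 152 = 228.00.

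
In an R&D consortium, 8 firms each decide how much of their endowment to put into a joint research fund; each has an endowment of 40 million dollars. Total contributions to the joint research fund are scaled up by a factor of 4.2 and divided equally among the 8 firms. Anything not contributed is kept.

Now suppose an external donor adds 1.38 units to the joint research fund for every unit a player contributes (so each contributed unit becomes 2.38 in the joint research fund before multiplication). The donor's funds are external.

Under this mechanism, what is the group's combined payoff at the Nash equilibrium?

3198.72 million dollars

The effective private return per unit is now 4.2 × 2.38 / 8 = 1.2495 > 1, so every player's dominant strategy flips to full contribution.
So the Nash equilibrium is full contribution by all 8; the group earns 4.2 × 2.38 × 320 = 3198.72.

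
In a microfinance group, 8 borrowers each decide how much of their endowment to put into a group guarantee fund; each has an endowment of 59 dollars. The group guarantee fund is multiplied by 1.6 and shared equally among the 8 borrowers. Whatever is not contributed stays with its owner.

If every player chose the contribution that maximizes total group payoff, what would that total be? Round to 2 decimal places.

755.20 dollars

Each contributed unit returns 1.600 to the group as a whole (0.2000 to each of 8 players), which exceeds 1, so the social optimum is full contribution: group total = 1.600 × 472 = 755.20.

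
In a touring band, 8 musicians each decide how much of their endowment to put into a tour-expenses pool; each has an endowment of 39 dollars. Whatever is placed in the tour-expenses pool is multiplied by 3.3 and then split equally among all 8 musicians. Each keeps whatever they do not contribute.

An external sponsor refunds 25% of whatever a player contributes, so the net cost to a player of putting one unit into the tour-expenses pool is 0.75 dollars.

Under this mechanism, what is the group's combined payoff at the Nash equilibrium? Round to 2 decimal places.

Even with the mechanism, each unit contributed returns only (3.3/8) / 0.75 = 0.5500 per unit of net cost, so contributing nothing is still dominant.
Everyone keeps their endowment and the group total is 8 × 39 = 312.

312.00 dollars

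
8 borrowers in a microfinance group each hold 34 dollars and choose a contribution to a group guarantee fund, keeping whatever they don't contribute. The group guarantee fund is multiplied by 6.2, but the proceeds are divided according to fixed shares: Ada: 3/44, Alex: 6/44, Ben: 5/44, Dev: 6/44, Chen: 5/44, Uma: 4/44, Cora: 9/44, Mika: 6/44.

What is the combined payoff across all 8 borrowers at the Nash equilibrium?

For player j, contributing a unit is worthwhile iff 6.2 × (j's share) ≥ 1, i.e. iff j's share is at least 0.1613.
Only Cora (9/44) clears that bar, contributing 34; the remaining 7 contribute 0. Total contributed: 34.
The group guarantee fund pays out 6.2 × 34 = 210.80 in total (split across the unequal shares, but the aggregate is all that matters for the group sum).
The 7 free-riders keep 34 each, adding 238. Group total = 238 + 210.80 = 448.80.

448.80 dollars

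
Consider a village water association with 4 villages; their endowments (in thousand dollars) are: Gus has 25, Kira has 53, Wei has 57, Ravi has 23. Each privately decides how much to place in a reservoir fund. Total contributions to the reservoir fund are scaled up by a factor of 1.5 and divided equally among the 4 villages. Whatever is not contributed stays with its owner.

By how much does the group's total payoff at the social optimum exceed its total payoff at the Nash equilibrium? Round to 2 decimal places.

The private return per contributed unit is 1.5/4 = 0.3750 < 1 for every player regardless of endowment, so the Nash equilibrium is zero contribution and the group total is Σ E_j = 25 + 53 + 57 + 23 = 158.
Each contributed unit returns 1.500 to the group, so the social optimum is full contribution by everyone: group total = 1.500 × 158 = 237.00.
Efficiency loss = (1.500 − 1) × 158 = 79.00.

79.00 thousand dollars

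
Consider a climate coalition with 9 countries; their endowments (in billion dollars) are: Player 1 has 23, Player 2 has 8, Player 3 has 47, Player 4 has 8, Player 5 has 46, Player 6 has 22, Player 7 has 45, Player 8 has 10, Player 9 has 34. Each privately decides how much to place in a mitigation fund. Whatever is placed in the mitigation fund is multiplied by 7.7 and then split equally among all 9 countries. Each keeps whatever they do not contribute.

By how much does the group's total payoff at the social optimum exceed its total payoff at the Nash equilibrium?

The private return per contributed unit is 7.7/9 = 0.8556 < 1 for every player regardless of endowment, so the Nash equilibrium is zero contribution and the group total is Σ E_j = 23 + 8 + 47 + 8 + 46 + 22 + 45 + 10 + 34 = 243.
Each contributed unit returns 7.700 to the group, so the social optimum is full contribution by everyone: group total = 7.700 × 243 = 1871.10.
Efficiency loss = (7.700 − 1) × 243 = 1628.10.

1628.10 billion dollars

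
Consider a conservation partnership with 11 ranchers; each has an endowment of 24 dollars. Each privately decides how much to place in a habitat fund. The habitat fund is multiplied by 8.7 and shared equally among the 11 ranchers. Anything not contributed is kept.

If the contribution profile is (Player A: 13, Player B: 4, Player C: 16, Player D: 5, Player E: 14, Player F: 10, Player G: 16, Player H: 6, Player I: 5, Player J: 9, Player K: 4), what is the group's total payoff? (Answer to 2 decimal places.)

1049.40 dollars

Total contributed: 13 + 4 + 16 + 5 + 14 + 10 + 16 + 6 + 5 + 9 + 4 = 102; total kept: 11 × 24 − 102 = 162.
The habitat fund pays out 8.7 × 102 = 887.40 in aggregate.
Group total = 162 + 887.40 = 1049.40.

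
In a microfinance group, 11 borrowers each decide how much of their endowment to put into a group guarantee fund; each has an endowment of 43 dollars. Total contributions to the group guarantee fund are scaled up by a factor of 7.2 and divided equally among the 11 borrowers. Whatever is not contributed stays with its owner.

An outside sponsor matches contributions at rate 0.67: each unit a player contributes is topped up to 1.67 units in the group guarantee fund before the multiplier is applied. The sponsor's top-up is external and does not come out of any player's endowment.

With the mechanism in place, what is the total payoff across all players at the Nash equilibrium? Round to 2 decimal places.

5687.35 dollars

With the mechanism, a contributed unit returns 7.2 × 1.67 / 11 = 1.0931 per unit of net cost to the contributor — now above 1 — so contributing fully is weakly dominant for every player.
So the Nash equilibrium is full contribution by all 11; the group earns 7.2 × 1.67 × 473 = 5687.35.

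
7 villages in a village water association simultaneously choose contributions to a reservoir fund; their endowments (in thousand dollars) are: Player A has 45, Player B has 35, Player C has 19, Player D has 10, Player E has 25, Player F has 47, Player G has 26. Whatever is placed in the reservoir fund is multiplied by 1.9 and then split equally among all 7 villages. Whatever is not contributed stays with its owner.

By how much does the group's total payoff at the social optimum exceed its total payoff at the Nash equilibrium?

The private return per contributed unit is 1.9/7 = 0.2714 < 1 for every player regardless of endowment, so the Nash equilibrium is zero contribution and the group total is Σ E_j = 45 + 35 + 19 + 10 + 25 + 47 + 26 = 207.
Each contributed unit returns 1.900 to the group, so the social optimum is full contribution by everyone: group total = 1.900 × 207 = 393.30.
Efficiency loss = (1.900 − 1) × 207 = 186.30.

186.30 thousand dollars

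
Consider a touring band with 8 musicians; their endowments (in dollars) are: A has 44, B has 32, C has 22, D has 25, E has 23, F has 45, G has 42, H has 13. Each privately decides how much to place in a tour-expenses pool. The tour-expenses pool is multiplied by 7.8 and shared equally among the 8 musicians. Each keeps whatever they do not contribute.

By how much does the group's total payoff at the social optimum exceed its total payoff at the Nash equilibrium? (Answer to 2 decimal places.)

1672.80 dollars

The private return per contributed unit is 7.8/8 = 0.9750 < 1 for every player regardless of endowment, so the Nash equilibrium is zero contribution and the group total is Σ E_j = 44 + 32 + 22 + 25 + 23 + 45 + 42 + 13 = 246.
Each contributed unit returns 7.800 to the group, so the social optimum is full contribution by everyone: group total = 7.800 × 246 = 1918.80.
Efficiency loss = (7.800 − 1) × 246 = 1672.80.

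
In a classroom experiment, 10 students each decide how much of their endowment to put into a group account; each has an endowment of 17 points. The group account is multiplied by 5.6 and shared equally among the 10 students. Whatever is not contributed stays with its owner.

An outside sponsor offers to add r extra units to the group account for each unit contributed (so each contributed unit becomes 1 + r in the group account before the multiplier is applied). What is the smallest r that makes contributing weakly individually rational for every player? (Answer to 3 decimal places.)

0.786

With matching at rate r, one contributed unit becomes (1 + r) in the group account and returns 5.6 × (1 + r) / 10 to the contributor.
Setting this equal to 1: 1 + r = 10/5.6 = 1.7857.
So the minimum matching rate is r = 1.7857 − 1 = 0.786.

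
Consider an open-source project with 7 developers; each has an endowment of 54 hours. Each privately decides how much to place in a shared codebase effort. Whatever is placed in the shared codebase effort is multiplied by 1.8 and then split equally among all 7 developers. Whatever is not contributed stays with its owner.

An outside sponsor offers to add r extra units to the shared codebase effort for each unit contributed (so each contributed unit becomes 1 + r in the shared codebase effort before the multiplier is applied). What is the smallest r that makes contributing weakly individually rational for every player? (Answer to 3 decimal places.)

With matching at rate r, one contributed unit becomes (1 + r) in the shared codebase effort and returns 1.8 × (1 + r) / 7 to the contributor.
Setting this equal to 1: 1 + r = 7/1.8 = 3.8889.
So the minimum matching rate is r = 3.8889 − 1 = 2.889.

2.889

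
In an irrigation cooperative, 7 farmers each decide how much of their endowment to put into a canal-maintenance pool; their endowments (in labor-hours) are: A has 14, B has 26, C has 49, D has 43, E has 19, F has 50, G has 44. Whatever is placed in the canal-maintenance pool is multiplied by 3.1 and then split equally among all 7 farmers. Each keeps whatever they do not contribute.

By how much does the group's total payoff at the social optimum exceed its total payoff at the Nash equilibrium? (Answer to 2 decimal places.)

514.50 labor-hours

The private return per contributed unit is 3.1/7 = 0.4429 < 1 for every player regardless of endowment, so the Nash equilibrium is zero contribution and the group total is Σ E_j = 14 + 26 + 49 + 43 + 19 + 50 + 44 = 245.
Each contributed unit returns 3.100 to the group, so the social optimum is full contribution by everyone: group total = 3.100 × 245 = 759.50.
Efficiency loss = (3.100 − 1) × 245 = 514.50.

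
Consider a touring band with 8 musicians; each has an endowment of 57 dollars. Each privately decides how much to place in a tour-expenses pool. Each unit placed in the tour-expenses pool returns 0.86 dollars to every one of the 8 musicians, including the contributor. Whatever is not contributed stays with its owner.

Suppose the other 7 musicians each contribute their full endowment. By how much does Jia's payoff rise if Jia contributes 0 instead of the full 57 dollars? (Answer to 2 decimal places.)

7.98 dollars

Switching from a contribution of 57 to 0 lets Jia keep an extra 57 dollars, but lowers the tour-expenses pool by 57, which costs Jia their own share of that drop: 0.86 × 57 = 49.02.
Net gain = 57 − 49.02 = 7.98. The private return per contributed unit (0.86) is below 1, so free-riding is indeed the best response regardless of what the others do.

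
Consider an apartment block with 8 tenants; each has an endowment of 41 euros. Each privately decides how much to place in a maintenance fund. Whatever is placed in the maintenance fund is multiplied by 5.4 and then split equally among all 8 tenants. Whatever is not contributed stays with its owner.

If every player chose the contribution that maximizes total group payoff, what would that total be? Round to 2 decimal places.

1771.20 euros

Each contributed unit returns 5.400 to the group as a whole (0.6750 to each of 8 players), which exceeds 1, so the social optimum is full contribution: group total = 5.400 × 328 = 1771.20.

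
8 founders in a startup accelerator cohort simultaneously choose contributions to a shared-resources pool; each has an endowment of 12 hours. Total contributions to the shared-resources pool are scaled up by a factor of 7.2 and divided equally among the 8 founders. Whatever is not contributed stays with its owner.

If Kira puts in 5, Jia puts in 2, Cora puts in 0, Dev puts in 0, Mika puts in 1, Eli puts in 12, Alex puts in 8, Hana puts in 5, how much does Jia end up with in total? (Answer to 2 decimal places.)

Total contributed: 5 + 2 + 0 + 0 + 1 + 12 + 8 + 5 = 33.
Each receives 7.2 × 33 / 8 = 29.70 from the shared-resources pool.
Jia keeps 12 − 2 = 10, so Jia's payoff is 10 + 29.70 = 39.70.

39.70 hours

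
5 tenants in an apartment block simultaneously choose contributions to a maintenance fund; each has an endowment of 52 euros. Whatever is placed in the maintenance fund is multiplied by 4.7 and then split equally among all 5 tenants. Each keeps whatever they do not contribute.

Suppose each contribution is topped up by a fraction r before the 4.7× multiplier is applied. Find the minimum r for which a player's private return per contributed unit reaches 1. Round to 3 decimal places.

0.064

With matching at rate r, one contributed unit becomes (1 + r) in the maintenance fund and returns 4.7 × (1 + r) / 5 to the contributor.
Setting this equal to 1: 1 + r = 5/4.7 = 1.0638.
So the minimum matching rate is r = 1.0638 − 1 = 0.064.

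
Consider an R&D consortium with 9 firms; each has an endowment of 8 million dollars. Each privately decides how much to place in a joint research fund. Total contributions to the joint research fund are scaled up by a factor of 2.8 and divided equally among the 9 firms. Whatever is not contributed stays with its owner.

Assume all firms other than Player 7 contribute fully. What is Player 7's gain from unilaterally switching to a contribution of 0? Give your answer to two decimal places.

Switching from a contribution of 8 to 0 lets Player 7 keep an extra 8 million dollars, but lowers the joint research fund by 8, which costs Player 7 their own share of that drop: 2.8/9 × 8 = 2.49.
Net gain = 8 − 2.49 = 5.51. The private return per contributed unit (0.3111) is below 1, so free-riding is indeed the best response regardless of what the others do.

5.51 million dollars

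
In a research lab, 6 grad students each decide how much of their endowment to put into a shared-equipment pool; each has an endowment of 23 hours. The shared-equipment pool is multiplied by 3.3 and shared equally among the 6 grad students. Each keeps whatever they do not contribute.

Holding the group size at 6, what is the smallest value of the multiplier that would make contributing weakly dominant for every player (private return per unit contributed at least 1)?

6

A contributed unit returns (multiplier)/6 to its contributor.
This reaches 1 exactly when the multiplier is 6.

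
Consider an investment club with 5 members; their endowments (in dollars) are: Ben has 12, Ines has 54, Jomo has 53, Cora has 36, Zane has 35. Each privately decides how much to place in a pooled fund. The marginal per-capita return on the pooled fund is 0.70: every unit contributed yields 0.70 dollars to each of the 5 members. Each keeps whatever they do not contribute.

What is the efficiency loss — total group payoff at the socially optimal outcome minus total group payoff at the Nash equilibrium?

The private return per contributed unit is 0.70 < 1 for everyone, so the Nash equilibrium is zero contribution and the group total is Σ E_j = 12 + 54 + 53 + 36 + 35 = 190.
Each contributed unit returns 3.500 to the group, so the social optimum is full contribution by everyone: group total = 3.500 × 190 = 665.00.
Efficiency loss = (3.500 − 1) × 190 = 475.00.

475.00 dollars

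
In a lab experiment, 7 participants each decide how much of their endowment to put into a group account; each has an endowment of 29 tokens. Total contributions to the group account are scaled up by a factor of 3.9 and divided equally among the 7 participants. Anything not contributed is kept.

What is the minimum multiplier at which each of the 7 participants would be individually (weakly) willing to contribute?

A contributed unit returns (multiplier)/7 to its contributor.
This reaches 1 exactly when the multiplier is 7.

7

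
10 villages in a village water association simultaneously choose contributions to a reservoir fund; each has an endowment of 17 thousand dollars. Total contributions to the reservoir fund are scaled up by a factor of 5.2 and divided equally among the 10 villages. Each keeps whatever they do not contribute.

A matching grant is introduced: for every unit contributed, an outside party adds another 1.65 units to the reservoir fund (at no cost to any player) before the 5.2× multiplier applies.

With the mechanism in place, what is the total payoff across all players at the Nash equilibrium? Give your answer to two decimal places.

2342.60 thousand dollars

The effective private return per unit is now 5.2 × 2.65 / 10 = 1.3780 > 1, so every player's dominant strategy flips to full contribution.
So the Nash equilibrium is full contribution by all 10; the group earns 5.2 × 2.65 × 170 = 2342.60.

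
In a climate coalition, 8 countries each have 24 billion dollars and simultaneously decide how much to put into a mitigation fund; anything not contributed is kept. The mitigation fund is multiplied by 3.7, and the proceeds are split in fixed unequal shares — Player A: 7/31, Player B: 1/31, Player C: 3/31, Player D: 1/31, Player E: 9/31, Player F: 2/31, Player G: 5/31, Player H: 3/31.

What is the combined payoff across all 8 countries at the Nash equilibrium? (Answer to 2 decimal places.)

Player j's private return per contributed unit is 3.7 × (j's share). Contributing is weakly dominant for j when that share is at least 1/3.7 = 0.2703, and contributing 0 is dominant otherwise.
Player E alone (share 9/31) is above the threshold, contributing 24; the remaining 7 contribute 0. Total contributed: 24.
The mitigation fund pays out 3.7 × 24 = 88.80 in total (split across the unequal shares, but the aggregate is all that matters for the group sum).
The 7 free-riders keep 24 each, adding 168. Group total = 168 + 88.80 = 256.80.

256.80 billion dollars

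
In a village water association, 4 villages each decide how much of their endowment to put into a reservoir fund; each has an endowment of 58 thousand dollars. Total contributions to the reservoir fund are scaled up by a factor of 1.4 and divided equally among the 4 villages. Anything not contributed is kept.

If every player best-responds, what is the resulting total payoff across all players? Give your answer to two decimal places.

Each contributed unit returns 1.4/4 = 0.3500 to its contributor — below 1 — so contributing 0 is dominant for every player. At the Nash equilibrium everyone keeps their 58, and the group total is 4 × 58 = 232.

232.00 thousand dollars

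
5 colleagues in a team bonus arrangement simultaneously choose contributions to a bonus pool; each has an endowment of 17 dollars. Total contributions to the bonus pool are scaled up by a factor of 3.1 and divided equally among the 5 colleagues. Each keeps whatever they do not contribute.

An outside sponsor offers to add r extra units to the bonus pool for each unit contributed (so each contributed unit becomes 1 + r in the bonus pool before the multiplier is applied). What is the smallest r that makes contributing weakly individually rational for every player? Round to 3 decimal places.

With matching at rate r, one contributed unit becomes (1 + r) in the bonus pool and returns 3.1 × (1 + r) / 5 to the contributor.
Setting this equal to 1: 1 + r = 5/3.1 = 1.6129.
So the minimum matching rate is r = 1.6129 − 1 = 0.613.

0.613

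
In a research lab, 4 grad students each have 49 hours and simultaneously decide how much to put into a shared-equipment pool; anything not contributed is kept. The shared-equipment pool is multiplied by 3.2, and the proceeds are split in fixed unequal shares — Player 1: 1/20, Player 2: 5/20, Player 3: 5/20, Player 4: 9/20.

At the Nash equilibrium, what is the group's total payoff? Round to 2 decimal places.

Each unit j contributes comes back to j as 3.2 × (j's share), so j prefers to contribute only if that share exceeds 1/3.2 = 0.3125; otherwise keeping the unit dominates.
The only share above 0.3125 is Player 4's 9/20, contributing 49; the remaining 3 contribute 0. Total contributed: 49.
The shared-equipment pool pays out 3.2 × 49 = 156.80 in total (split across the unequal shares, but the aggregate is all that matters for the group sum).
The 3 free-riders keep 49 each, adding 147. Group total = 147 + 156.80 = 303.80.

303.80 hours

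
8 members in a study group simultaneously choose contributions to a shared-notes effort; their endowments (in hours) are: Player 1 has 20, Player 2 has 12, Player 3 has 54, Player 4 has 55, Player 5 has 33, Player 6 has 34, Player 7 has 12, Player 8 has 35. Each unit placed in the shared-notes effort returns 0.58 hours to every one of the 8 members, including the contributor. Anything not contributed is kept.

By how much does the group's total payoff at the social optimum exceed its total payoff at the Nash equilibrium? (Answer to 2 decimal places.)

928.20 hours

The private return per contributed unit is 0.58 < 1 for everyone, so the Nash equilibrium is zero contribution and the group total is Σ E_j = 20 + 12 + 54 + 55 + 33 + 34 + 12 + 35 = 255.
Each contributed unit returns 4.640 to the group, so the social optimum is full contribution by everyone: group total = 4.640 × 255 = 1183.20.
Efficiency loss = (4.640 − 1) × 255 = 928.20.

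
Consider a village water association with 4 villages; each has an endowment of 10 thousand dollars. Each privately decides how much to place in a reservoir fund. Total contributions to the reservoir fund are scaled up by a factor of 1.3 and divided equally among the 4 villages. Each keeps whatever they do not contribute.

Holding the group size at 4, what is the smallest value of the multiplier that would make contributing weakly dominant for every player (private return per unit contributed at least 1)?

A contributed unit returns (multiplier)/4 to its contributor.
This reaches 1 exactly when the multiplier is 4.

4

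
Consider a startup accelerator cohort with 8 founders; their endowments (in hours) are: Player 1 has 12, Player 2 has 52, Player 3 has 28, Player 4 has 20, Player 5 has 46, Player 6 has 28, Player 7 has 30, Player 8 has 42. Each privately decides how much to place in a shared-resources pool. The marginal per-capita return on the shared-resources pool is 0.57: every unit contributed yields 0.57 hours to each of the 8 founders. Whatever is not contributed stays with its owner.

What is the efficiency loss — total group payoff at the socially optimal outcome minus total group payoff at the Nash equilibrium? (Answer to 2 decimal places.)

918.48 hours

The private return per contributed unit is 0.57 < 1 for everyone, so the Nash equilibrium is zero contribution and the group total is Σ E_j = 12 + 52 + 28 + 20 + 46 + 28 + 30 + 42 = 258.
Each contributed unit returns 4.560 to the group, so the social optimum is full contribution by everyone: group total = 4.560 × 258 = 1176.48.
Efficiency loss = (4.560 − 1) × 258 = 918.48.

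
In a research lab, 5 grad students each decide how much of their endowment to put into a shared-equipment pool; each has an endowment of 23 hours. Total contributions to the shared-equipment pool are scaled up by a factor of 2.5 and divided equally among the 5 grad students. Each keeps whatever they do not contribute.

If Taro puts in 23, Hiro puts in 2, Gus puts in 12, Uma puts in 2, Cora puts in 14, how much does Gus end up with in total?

Total contributed: 23 + 2 + 12 + 2 + 14 = 53.
Each receives 2.5 × 53 / 5 = 26.50 from the shared-equipment pool.
Gus keeps 23 − 12 = 11, so Gus's payoff is 11 + 26.50 = 37.50.

37.50 hours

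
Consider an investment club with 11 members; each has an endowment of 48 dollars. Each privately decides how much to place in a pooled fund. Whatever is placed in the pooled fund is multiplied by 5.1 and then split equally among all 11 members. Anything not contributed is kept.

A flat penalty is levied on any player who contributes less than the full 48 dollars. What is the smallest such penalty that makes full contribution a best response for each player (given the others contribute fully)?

25.75 dollars

Given the others contribute fully, the best deviation is to contribute 0 (any partial contribution still incurs the fine and gives up units whose private return 0.4636 is below 1).
Deviating from 48 to 0 saves 48 dollars but forfeits the deviator's share of the drop in the pooled fund: 5.1/11 × 48 = 22.25.
So the deviation gain is 48 − 22.25 = 25.75, and the fine must be at least 25.75 dollars to wipe it out.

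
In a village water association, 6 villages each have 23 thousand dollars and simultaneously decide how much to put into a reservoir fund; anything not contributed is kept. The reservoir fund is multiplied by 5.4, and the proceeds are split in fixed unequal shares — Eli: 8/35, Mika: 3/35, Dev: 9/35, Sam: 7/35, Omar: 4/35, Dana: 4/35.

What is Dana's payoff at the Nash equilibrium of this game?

A player with share s gets back 5.4·s per unit contributed, so full contribution is dominant for anyone with s > 1/5.4 = 0.1852 and zero contribution is dominant for anyone below.
Eli, Dev and Sam are above the threshold, contributing 23 each; the remaining 3 contribute 0. Total contributed: 69.
Dana keeps 23 and receives 5.4 × 69 × 4/35 = 42.58 from the reservoir fund, for a payoff of 65.58.

65.58 thousand dollars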